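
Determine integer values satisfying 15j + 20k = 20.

Step 1: Check solvability.
gcd(15, 20) = 5
Since 5 divides 20, solutions exist.

Step 2: Apply extended Euclidean algorithm to find gcd.
We find integers such that 15*x0 + 20*y0 = 5

Step 3: Scale the particular solution.
Multiply by 20/5 = 4:
j = -4, k = 4

Step 4: Verify.
15*(-4) + 20*(4) = 20 = 20 ✓

j = -4, k = 4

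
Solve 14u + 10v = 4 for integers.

Step 1: Check solvability.
gcd(14, 10) = 2
Since 2 divides 4, solutions exist.

Step 2: Apply extended Euclidean algorithm to find gcd.
We find integers such that 14*x0 + 10*y0 = 2

Step 3: Scale the particular solution.
Multiply by 4/2 = 2:
u = -4, v = 6

Step 4: Verify.
14*(-4) + 10*(6) = 4 = 4 ✓

u = -4, v = 6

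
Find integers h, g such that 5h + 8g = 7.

Step 1: Check solvability.
gcd(5, 8) = 1
Since 1 divides 7, solutions exist.

Step 2: Apply extended Euclidean algorithm to find gcd.
We find integers such that 5*x0 + 8*y0 = 1

Step 3: Scale the particular solution.
Multiply by 7/1 = 7:
h = -21, g = 14

Step 4: Verify.
5*(-21) + 8*(14) = 7 = 7 ✓

h = -21, g = 14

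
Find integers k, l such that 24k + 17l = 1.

Step 1: Check solvability.
gcd(24, 17) = 1
Since 1 divides 1, solutions exist.

Step 2: Apply extended Euclidean algorithm to find gcd.
We find integers such that 24*x0 + 17*y0 = 1

Step 3: Scale the particular solution.
Multiply by 1/1 = 1:
k = 5, l = -7

Step 4: Verify.
24*(5) + 17*(-7) = 1 = 1 ✓

k = 5, l = -7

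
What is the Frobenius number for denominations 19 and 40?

For two coprime denominations a and b, the Frobenius number (largest value not representable as a non-negative combination) is ab - a - b.
Here gcd(19, 40) = 1, so they are coprime.
F(19, 40) = 19·40 - 19 - 40 = 760 - 59 = 701

701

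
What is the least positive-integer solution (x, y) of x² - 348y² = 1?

We seek the smallest positive integers (x, y) with x² - 348y² = 1, i.e., x² = 348y² + 1.
Try successive y values:
y = 1: x² = 348·1² + 1 = 349, not a perfect square
y = 2: x² = 348·2² + 1 = 1393, not a perfect square
y = 3: x² = 348·3² + 1 = 3133, not a perfect square
... continuing the search (or via continued fractions) ...
y = 84: x² = 348·84² + 1 = 2455489, x = 1567 ✓

Verify: 1567² - 348·84² = 2455489 - 2455488 = 1 ✓

x = 1567, y = 84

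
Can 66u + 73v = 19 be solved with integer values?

Step 1: Compute gcd(66, 73).
gcd(66, 73) = 1

Step 2: Check divisibility.
Does 1 divide 19? 19 = 1 x 19, so yes.

By the theorem on linear Diophantine equations, 66u + 73v = 19 has integer solutions if and only if gcd(66, 73) divides 19. Since 1 | 19, solutions exist.

Yes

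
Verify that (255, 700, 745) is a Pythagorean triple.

Compute a² + b²:
255² + 700² = 65025 + 490000 = 555025
Compute c²:
745² = 555025
Since 555025 = 555025, it is a Pythagorean triple.

Yes, it is a Pythagorean triple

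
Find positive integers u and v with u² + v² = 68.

We need to find integers u, v > 0 such that u² + v² = 68.
Trying u = 2: v² = 68 - 2² = 68 - 4 = 64
v = 8
Check: 2² + 8² = 4 + 64 = 68 ✓

68 = 2² + 8²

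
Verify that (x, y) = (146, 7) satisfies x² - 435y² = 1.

Compute x² = 146² = 21316
Compute 435y² = 435·7² = 435·49 = 21315
x² - 435y² = 21316 - 21315 = 1
Since this equals 1, (146, 7) is a solution.

Yes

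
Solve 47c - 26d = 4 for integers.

Step 1: Check solvability.
gcd(47, 26) = 1
Since 1 divides 4, solutions exist.

Step 2: Apply extended Euclidean algorithm to find gcd.
We find integers such that 47*x0 + 26*y0 = 1

Step 3: Scale the particular solution.
Multiply by 4/1 = 4:
c = 20, d = 36

Step 4: Verify.
47*(20) - 26*(36) = 4 = 4 ✓

c = 20, d = 36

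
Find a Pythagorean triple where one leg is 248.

We need the other leg and hypotenuse such that 248² + x² = c².
Take x = 3840, c = 3848: 248² + 3840² = 61504 + 14745600 = 14807104 = 3848² ✓
Triple: (248, 3840, 3848)

(248, 3840, 3848)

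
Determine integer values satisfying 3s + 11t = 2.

Step 1: Check solvability.
gcd(3, 11) = 1
Since 1 divides 2, solutions exist.

Step 2: Apply extended Euclidean algorithm to find gcd.
We find integers such that 3*x0 + 11*y0 = 1

Step 3: Scale the particular solution.
Multiply by 2/1 = 2:
s = 8, t = -2

Step 4: Verify.
3*(8) + 11*(-2) = 2 = 2 ✓

s = 8, t = -2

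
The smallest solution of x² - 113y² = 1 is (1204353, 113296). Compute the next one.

Solutions to x² - Dy² = 1 are generated by powers of (x₀ + y₀√D).
The next solution satisfies x₁ + y₁√113 = (x₀ + y₀√113)², giving:
x₁ = x₀² + 113y₀² = 1204353² + 113·113296² = 1450466148609 + 1450466148608 = 2900932297217
y₁ = 2x₀y₀ = 2·1204353·113296 = 272896754976

Verify: 2900932297217² - 113·272896754976² = 8415408193036700825945089 - 8415408193036700825945088 = 1 ✓

x = 2900932297217, y = 272896754976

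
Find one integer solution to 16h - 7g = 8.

Step 1: Check solvability.
gcd(16, 7) = 1
Since 1 divides 8, solutions exist.

Step 2: Apply extended Euclidean algorithm to find gcd.
We find integers such that 16*x0 + 7*y0 = 1

Step 3: Scale the particular solution.
Multiply by 8/1 = 8:
h = -24, g = -56

Step 4: Verify.
16*(-24) - 7*(-56) = 8 = 8 ✓

h = -24, g = -56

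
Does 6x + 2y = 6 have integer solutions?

Step 1: Compute gcd(6, 2).
gcd(6, 2) = 2

Step 2: Check divisibility.
Does 2 divide 6? 6 = 2 x 3, so yes.

By the theorem on linear Diophantine equations, 6x + 2y = 6 has integer solutions if and only if gcd(6, 2) divides 6. Since 2 | 6, solutions exist.

Yes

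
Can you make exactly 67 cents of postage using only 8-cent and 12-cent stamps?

We need non-negative x, y with 8x + 12y = 67.
gcd(8, 12) = 4, and 4 does not divide 67.
No integer solutions exist, so certainly no non-negative ones.

No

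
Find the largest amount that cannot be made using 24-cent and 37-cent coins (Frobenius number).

For two coprime denominations a and b, the Frobenius number (largest value not representable as a non-negative combination) is ab - a - b.
Here gcd(24, 37) = 1, so they are coprime.
F(24, 37) = 24·37 - 24 - 37 = 888 - 61 = 827

827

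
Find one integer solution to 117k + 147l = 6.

Step 1: Check solvability.
gcd(117, 147) = 3
Since 3 divides 6, solutions exist.

Step 2: Apply extended Euclidean algorithm to find gcd.
We find integers such that 117*x0 + 147*y0 = 3

Step 3: Scale the particular solution.
Multiply by 6/3 = 2:
k = -10, l = 8

Step 4: Verify.
117*(-10) + 147*(8) = 6 = 6 ✓

k = -10, l = 8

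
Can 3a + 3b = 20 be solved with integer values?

Step 1: Compute gcd(3, 3).
gcd(3, 3) = 3

Step 2: Check divisibility.
Does 3 divide 20? 20 = 3 x 6 + 2, so no.

By the theorem on linear Diophantine equations, 3a + 3b = 20 has integer solutions if and only if gcd(3, 3) divides 20. Since 3 does not divide 20, no solutions exist.

No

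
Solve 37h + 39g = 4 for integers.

Step 1: Check solvability.
gcd(37, 39) = 1
Since 1 divides 4, solutions exist.

Step 2: Apply extended Euclidean algorithm to find gcd.
We find integers such that 37*x0 + 39*y0 = 1

Step 3: Scale the particular solution.
Multiply by 4/1 = 4:
h = 76, g = -72

Step 4: Verify.
37*(76) + 39*(-72) = 4 = 4 ✓

h = 76, g = -72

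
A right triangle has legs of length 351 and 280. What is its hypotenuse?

c² = a² + b² = 351² + 280² = 123201 + 78400 = 201601
c = 449

449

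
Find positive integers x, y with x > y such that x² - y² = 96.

Factor: x² - y² = (x+y)(x-y) = 96.
We need two factors of 96 with the same parity.
Use x+y = 48 and x-y = 2 (product 48·2 = 96).
Adding: 2x = 50, so x = 25.
Subtracting: 2y = 46, so y = 23.
Check: 25² - 23² = 625 - 529 = 96 ✓

x = 25, y = 23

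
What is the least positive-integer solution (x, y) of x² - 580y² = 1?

We seek the smallest positive integers (x, y) with x² - 580y² = 1, i.e., x² = 580y² + 1.
Try successive y values:
y = 1: x² = 580·1² + 1 = 581, not a perfect square
y = 2: x² = 580·2² + 1 = 2321, not a perfect square
y = 3: x² = 580·3² + 1 = 5221, not a perfect square
... continuing the search (or via continued fractions) ...
y = 12: x² = 580·12² + 1 = 83521, x = 289 ✓

Verify: 289² - 580·12² = 83521 - 83520 = 1 ✓

x = 289, y = 12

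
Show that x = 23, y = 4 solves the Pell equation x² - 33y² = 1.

Compute x² = 23² = 529
Compute 33y² = 33·4² = 33·16 = 528
x² - 33y² = 529 - 528 = 1
Since this equals 1, (23, 4) is a solution.

Yes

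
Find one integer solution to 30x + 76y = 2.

Step 1: Check solvability.
gcd(30, 76) = 2
Since 2 divides 2, solutions exist.

Step 2: Apply extended Euclidean algorithm to find gcd.
We find integers such that 30*x0 + 76*y0 = 2

Step 3: Scale the particular solution.
Multiply by 2/2 = 1:
x = -5, y = 2

Step 4: Verify.
30*(-5) + 76*(2) = 2 = 2 ✓

x = -5, y = 2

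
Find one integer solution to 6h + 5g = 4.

Step 1: Check solvability.
gcd(6, 5) = 1
Since 1 divides 4, solutions exist.

Step 2: Apply extended Euclidean algorithm to find gcd.
We find integers such that 6*x0 + 5*y0 = 1

Step 3: Scale the particular solution.
Multiply by 4/1 = 4:
h = 4, g = -4

Step 4: Verify.
6*(4) + 5*(-4) = 4 = 4 ✓

h = 4, g = -4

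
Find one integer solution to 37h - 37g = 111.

Step 1: Check solvability.
gcd(37, 37) = 37
Since 37 divides 111, solutions exist.

Step 2: Apply extended Euclidean algorithm to find gcd.
We find integers such that 37*x0 + 37*y0 = 37

Step 3: Scale the particular solution.
Multiply by 111/37 = 3:
h = 0, g = -3

Step 4: Verify.
37*(0) - 37*(-3) = 111 = 111 ✓

h = 0, g = -3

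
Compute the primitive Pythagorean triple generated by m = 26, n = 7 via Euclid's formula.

a = m² - n² = 26² - 7² = 676 - 49 = 627
b = 2mn = 2·26·7 = 364
c = m² + n² = 676 + 49 = 725
Verify: 627² + 364² = 393129 + 132496 = 525625 = 725² ✓

(627, 364, 725)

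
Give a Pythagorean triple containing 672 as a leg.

We need the other leg and hypotenuse such that 672² + x² = c².
Take x = 754, c = 1010: 672² + 754² = 451584 + 568516 = 1020100 = 1010² ✓
Triple: (754, 672, 1010)

(754, 672, 1010)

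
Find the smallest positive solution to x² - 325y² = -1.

We need x² = 325y² - 1. Try successive y:
y = 1: x² = 325·1² - 1 = 324 = 18² ✓
Check: 18² - 325·1² = 324 - 325 = -1 ✓

x = 18, y = 1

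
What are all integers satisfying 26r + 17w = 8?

Step 1: Compute gcd(26, 17) = 1.
Since 1 divides 8, solutions exist.

Step 2: Find a particular solution using extended Euclidean algorithm.
We get r₀ = 16, w₀ = -24.
Check: 26*16 + 17*-24 = 8 = 8 ✓

Step 3: Write the general solution.
r = 16 + (17/1)t = 16 + 17t
w = -24 - (26/1)t = -24 - 26t
for any integer t.

r = 16 + 17t, w = -24 - 26t for integer t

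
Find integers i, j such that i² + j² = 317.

We need to find integers i, j > 0 such that i² + j² = 317.
Trying i = 11: j² = 317 - 11² = 317 - 121 = 196
j = 14
Check: 11² + 14² = 121 + 196 = 317 ✓

317 = 11² + 14²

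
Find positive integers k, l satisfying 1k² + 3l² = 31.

Try small values of k and check whether (31 - 1k²)/3 is a perfect square.
k = 2: 1·2² = 4, so 3l² = 31 - 4 = 27, giving l² = 9, l = 3.
Check: 1·2² + 3·3² = 4 + 27 = 31 ✓

k = 2, l = 3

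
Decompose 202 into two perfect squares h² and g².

We need to find integers h, g > 0 such that h² + g² = 202.
Trying h = 9: g² = 202 - 9² = 202 - 81 = 121
g = 11
Check: 9² + 11² = 81 + 121 = 202 ✓

202 = 9² + 11²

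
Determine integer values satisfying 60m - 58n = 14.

Step 1: Check solvability.
gcd(60, 58) = 2
Since 2 divides 14, solutions exist.

Step 2: Apply extended Euclidean algorithm to find gcd.
We find integers such that 60*x0 + 58*y0 = 2

Step 3: Scale the particular solution.
Multiply by 14/2 = 7:
m = 7, n = 7

Step 4: Verify.
60*(7) - 58*(7) = 14 = 14 ✓

m = 7, n = 7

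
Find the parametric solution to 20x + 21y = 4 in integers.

Step 1: Compute gcd(20, 21) = 1.
Since 1 divides 4, solutions exist.

Step 2: Find a particular solution using extended Euclidean algorithm.
We get x₀ = -4, y₀ = 4.
Check: 20*-4 + 21*4 = 4 = 4 ✓

Step 3: Write the general solution.
x = -4 + (21/1)t = -4 + 21t
y = 4 - (20/1)t = 4 - 20t
for any integer t.

x = -4 + 21t, y = 4 - 20t for integer t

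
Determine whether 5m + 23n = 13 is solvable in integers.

Step 1: Compute gcd(5, 23).
gcd(5, 23) = 1

Step 2: Check divisibility.
Does 1 divide 13? 13 = 1 x 13, so yes.

By the theorem on linear Diophantine equations, 5m + 23n = 13 has integer solutions if and only if gcd(5, 23) divides 13. Since 1 | 13, solutions exist.

Yes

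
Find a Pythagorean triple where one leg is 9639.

We need the other leg and hypotenuse such that 9639² + x² = c².
Take x = 4620, c = 10689: 9639² + 4620² = 92910321 + 21344400 = 114254721 = 10689² ✓
Triple: (9639, 4620, 10689)

(9639, 4620, 10689)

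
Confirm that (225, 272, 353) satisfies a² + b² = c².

Compute a² + b² = 225² + 272² = 50625 + 73984 = 124609
Compute c² = 353² = 124609
Since 124609 = 124609, confirmed.

Yes, it is a Pythagorean triple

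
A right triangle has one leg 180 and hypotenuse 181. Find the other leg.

a² = c² - b² = 32761 - 32400 = 361
a = 19

19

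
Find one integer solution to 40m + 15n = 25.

Step 1: Check solvability.
gcd(40, 15) = 5
Since 5 divides 25, solutions exist.

Step 2: Apply extended Euclidean algorithm to find gcd.
We find integers such that 40*x0 + 15*y0 = 5

Step 3: Scale the particular solution.
Multiply by 25/5 = 5:
m = -5, n = 15

Step 4: Verify.
40*(-5) + 15*(15) = 25 = 25 ✓

m = -5, n = 15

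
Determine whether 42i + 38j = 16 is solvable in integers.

Step 1: Compute gcd(42, 38).
gcd(42, 38) = 2

Step 2: Check divisibility.
Does 2 divide 16? 16 = 2 x 8, so yes.

By the theorem on linear Diophantine equations, 42i + 38j = 16 has integer solutions if and only if gcd(42, 38) divides 16. Since 2 | 16, solutions exist.

Yes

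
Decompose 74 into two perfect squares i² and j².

We need to find integers i, j > 0 such that i² + j² = 74.
Trying i = 5: j² = 74 - 5² = 74 - 25 = 49
j = 7
Check: 5² + 7² = 25 + 49 = 74 ✓

74 = 5² + 7²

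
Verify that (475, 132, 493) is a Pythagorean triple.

Compute a² + b²:
475² + 132² = 225625 + 17424 = 243049
Compute c²:
493² = 243049
Since 243049 = 243049, it is a Pythagorean triple.

Yes, it is a Pythagorean triple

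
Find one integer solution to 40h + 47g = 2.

Step 1: Check solvability.
gcd(40, 47) = 1
Since 1 divides 2, solutions exist.

Step 2: Apply extended Euclidean algorithm to find gcd.
We find integers such that 40*x0 + 47*y0 = 1

Step 3: Scale the particular solution.
Multiply by 2/1 = 2:
h = 40, g = -34

Step 4: Verify.
40*(40) + 47*(-34) = 2 = 2 ✓

h = 40, g = -34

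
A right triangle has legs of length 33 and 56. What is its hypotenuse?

c² = a² + b² = 33² + 56² = 1089 + 3136 = 4225
c = 65

65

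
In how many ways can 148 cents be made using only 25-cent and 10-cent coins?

We need non-negative integers (x, y) with 25x + 10y = 148.
For each x from 0 to 5, check if (148 - 25x) is a non-negative multiple of 10.
Solutions (x, y): none
Count: 0

0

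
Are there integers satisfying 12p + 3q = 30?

Step 1: Compute gcd(12, 3).
gcd(12, 3) = 3

Step 2: Check divisibility.
Does 3 divide 30? 30 = 3 x 10, so yes.

By the theorem on linear Diophantine equations, 12p + 3q = 30 has integer solutions if and only if gcd(12, 3) divides 30. Since 3 | 30, solutions exist.

Yes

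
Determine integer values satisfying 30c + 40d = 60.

Step 1: Check solvability.
gcd(30, 40) = 10
Since 10 divides 60, solutions exist.

Step 2: Apply extended Euclidean algorithm to find gcd.
We find integers such that 30*x0 + 40*y0 = 10

Step 3: Scale the particular solution.
Multiply by 60/10 = 6:
c = -6, d = 6

Step 4: Verify.
30*(-6) + 40*(6) = 60 = 60 ✓

c = -6, d = 6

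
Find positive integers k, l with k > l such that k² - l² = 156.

Factor: k² - l² = (k+l)(k-l) = 156.
We need two factors of 156 with the same parity.
Use k+l = 78 and k-l = 2 (product 78·2 = 156).
Adding: 2k = 80, so k = 40.
Subtracting: 2l = 76, so l = 38.
Check: 40² - 38² = 1600 - 1444 = 156 ✓

k = 40, l = 38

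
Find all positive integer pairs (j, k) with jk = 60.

The positive divisors of 60 are: 1, 2, 3, 4, 5, 6, 10, 12, 15, 20, 30, 60.
Each divisor d gives the pair (d, 60/d):
(1, 60), (2, 30), (3, 20), (4, 15), (5, 12), (6, 10), (10, 6), (12, 5), (15, 4), (20, 3), (30, 2), (60, 1)

(1, 60), (2, 30), (3, 20), (4, 15), (5, 12), (6, 10), (10, 6), (12, 5), (15, 4), (20, 3), (30, 2), (60, 1)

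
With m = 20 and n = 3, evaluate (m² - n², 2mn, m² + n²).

a = m² - n² = 400 - 9 = 391
b = 2mn = 2·20·3 = 120
c = m² + n² = 400 + 9 = 409
Verify: 391² + 120² = 152881 + 14400 = 167281 = 409² ✓

(391, 120, 409)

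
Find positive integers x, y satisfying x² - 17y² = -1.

We need x² = 17y² - 1. Try successive y:
y = 1: x² = 17·1² - 1 = 16 = 4² ✓
Check: 4² - 17·1² = 16 - 17 = -1 ✓

x = 4, y = 1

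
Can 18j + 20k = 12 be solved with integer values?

Step 1: Compute gcd(18, 20).
gcd(18, 20) = 2

Step 2: Check divisibility.
Does 2 divide 12? 12 = 2 x 6, so yes.

By the theorem on linear Diophantine equations, 18j + 20k = 12 has integer solutions if and only if gcd(18, 20) divides 12. Since 2 | 12, solutions exist.

Yes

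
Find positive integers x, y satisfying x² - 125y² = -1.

We need x² = 125y² - 1. Try successive y:
y = 1: x² = 125·1² - 1 = 124, not a perfect square
y = 2: x² = 125·2² - 1 = 499, not a perfect square
y = 3: x² = 125·3² - 1 = 1124, not a perfect square
...
y = 61: x² = 125·61² - 1 = 465124 = 682² ✓
Check: 682² - 125·61² = 465124 - 465125 = -1 ✓

x = 682, y = 61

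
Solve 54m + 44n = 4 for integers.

Step 1: Check solvability.
gcd(54, 44) = 2
Since 2 divides 4, solutions exist.

Step 2: Apply extended Euclidean algorithm to find gcd.
We find integers such that 54*x0 + 44*y0 = 2

Step 3: Scale the particular solution.
Multiply by 4/2 = 2:
m = 18, n = -22

Step 4: Verify.
54*(18) + 44*(-22) = 4 = 4 ✓

m = 18, n = -22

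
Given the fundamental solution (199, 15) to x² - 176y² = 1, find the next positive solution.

Solutions to x² - Dy² = 1 are generated by powers of (x₀ + y₀√D).
The next solution satisfies x₁ + y₁√176 = (x₀ + y₀√176)², giving:
x₁ = x₀² + 176y₀² = 199² + 176·15² = 39601 + 39600 = 79201
y₁ = 2x₀y₀ = 2·199·15 = 5970

Verify: 79201² - 176·5970² = 6272798401 - 6272798400 = 1 ✓

x = 79201, y = 5970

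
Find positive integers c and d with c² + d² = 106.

We need to find integers c, d > 0 such that c² + d² = 106.
Trying c = 5: d² = 106 - 5² = 106 - 25 = 81
d = 9
Check: 5² + 9² = 25 + 81 = 106 ✓

106 = 5² + 9²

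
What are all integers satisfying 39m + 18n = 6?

Step 1: Compute gcd(39, 18) = 3.
Since 3 divides 6, solutions exist.

Step 2: Find a particular solution using extended Euclidean algorithm.
We get m₀ = 2, n₀ = -4.
Check: 39*2 + 18*-4 = 6 = 6 ✓

Step 3: Write the general solution.
m = 2 + (18/3)t = 2 + 6t
n = -4 - (39/3)t = -4 - 13t
for any integer t.

m = 2 + 6t, n = -4 - 13t for integer t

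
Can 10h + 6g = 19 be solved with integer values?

Step 1: Compute gcd(10, 6).
gcd(10, 6) = 2

Step 2: Check divisibility.
Does 2 divide 19? 19 = 2 x 9 + 1, so no.

By the theorem on linear Diophantine equations, 10h + 6g = 19 has integer solutions if and only if gcd(10, 6) divides 19. Since 2 does not divide 19, no solutions exist.

No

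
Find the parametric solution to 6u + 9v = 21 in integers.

Step 1: Compute gcd(6, 9) = 3.
Since 3 divides 21, solutions exist.

Step 2: Find a particular solution using extended Euclidean algorithm.
We get u₀ = -7, v₀ = 7.
Check: 6*-7 + 9*7 = 21 = 21 ✓

Step 3: Write the general solution.
u = -7 + (9/3)t = -7 + 3t
v = 7 - (6/3)t = 7 - 2t
for any integer t.

u = -7 + 3t, v = 7 - 2t for integer t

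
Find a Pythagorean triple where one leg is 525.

We need the other leg and hypotenuse such that 525² + x² = c².
Take x = 1040, c = 1165: 525² + 1040² = 275625 + 1081600 = 1357225 = 1165² ✓
Triple: (525, 1040, 1165)

(525, 1040, 1165)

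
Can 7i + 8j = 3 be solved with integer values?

Step 1: Compute gcd(7, 8).
gcd(7, 8) = 1

Step 2: Check divisibility.
Does 1 divide 3? 3 = 1 x 3, so yes.

By the theorem on linear Diophantine equations, 7i + 8j = 3 has integer solutions if and only if gcd(7, 8) divides 3. Since 1 | 3, solutions exist.

Yes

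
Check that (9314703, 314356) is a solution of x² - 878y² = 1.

Compute x² = 9314703² = 86763691978209
Compute 878y² = 878·314356² = 878·98819694736 = 86763691978208
x² - 878y² = 86763691978209 - 86763691978208 = 1
Since this equals 1, (9314703, 314356) is a solution.

Yes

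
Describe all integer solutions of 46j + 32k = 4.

Step 1: Compute gcd(46, 32) = 2.
Since 2 divides 4, solutions exist.

Step 2: Find a particular solution using extended Euclidean algorithm.
We get j₀ = 14, k₀ = -20.
Check: 46*14 + 32*-20 = 4 = 4 ✓

Step 3: Write the general solution.
j = 14 + (32/2)t = 14 + 16t
k = -20 - (46/2)t = -20 - 23t
for any integer t.

j = 14 + 16t, k = -20 - 23t for integer t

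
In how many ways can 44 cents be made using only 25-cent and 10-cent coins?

We need non-negative integers (x, y) with 25x + 10y = 44.
For each x from 0 to 1, check if (44 - 25x) is a non-negative multiple of 10.
Solutions (x, y): none
Count: 0

0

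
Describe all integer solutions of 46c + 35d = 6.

Step 1: Compute gcd(46, 35) = 1.
Since 1 divides 6, solutions exist.

Step 2: Find a particular solution using extended Euclidean algorithm.
We get c₀ = 96, d₀ = -126.
Check: 46*96 + 35*-126 = 6 = 6 ✓

Step 3: Write the general solution.
c = 96 + (35/1)t = 96 + 35t
d = -126 - (46/1)t = -126 - 46t
for any integer t.

c = 96 + 35t, d = -126 - 46t for integer t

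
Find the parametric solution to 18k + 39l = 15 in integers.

Step 1: Compute gcd(18, 39) = 3.
Since 3 divides 15, solutions exist.

Step 2: Find a particular solution using extended Euclidean algorithm.
We get k₀ = -10, l₀ = 5.
Check: 18*-10 + 39*5 = 15 = 15 ✓

Step 3: Write the general solution.
k = -10 + (39/3)t = -10 + 13t
l = 5 - (18/3)t = 5 - 6t
for any integer t.

k = -10 + 13t, l = 5 - 6t for integer t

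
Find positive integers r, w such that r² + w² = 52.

Search for r with 52 - r² a perfect square.
r = 4: 52 - 4² = 52 - 16 = 36 = 6² ✓
So r = 4, w = 6.

r = 4, w = 6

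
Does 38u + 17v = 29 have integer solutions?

Step 1: Compute gcd(38, 17).
gcd(38, 17) = 1

Step 2: Check divisibility.
Does 1 divide 29? 29 = 1 x 29, so yes.

By the theorem on linear Diophantine equations, 38u + 17v = 29 has integer solutions if and only if gcd(38, 17) divides 29. Since 1 | 29, solutions exist.

Yes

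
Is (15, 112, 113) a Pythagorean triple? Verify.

Compute a² + b² = 15² + 112² = 225 + 12544 = 12769
Compute c² = 113² = 12769
Since 12769 = 12769, confirmed.

Yes, it is a Pythagorean triple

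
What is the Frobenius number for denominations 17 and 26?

For two coprime denominations a and b, the Frobenius number (largest value not representable as a non-negative combination) is ab - a - b.
Here gcd(17, 26) = 1, so they are coprime.
F(17, 26) = 17·26 - 17 - 26 = 442 - 43 = 399

399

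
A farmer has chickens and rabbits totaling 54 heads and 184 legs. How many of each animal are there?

Let c = chickens, r = rabbits.
Heads: c + r = 54
Legs: 2c + 4r = 184
From the first equation, c = 54 - r. Substitute:
2(54 - r) + 4r = 184
108 + 2r = 184
r = (184 - 108)/2 = 38
c = 54 - 38 = 16

Chickens: 16, Rabbits: 38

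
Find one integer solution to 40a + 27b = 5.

Step 1: Check solvability.
gcd(40, 27) = 1
Since 1 divides 5, solutions exist.

Step 2: Apply extended Euclidean algorithm to find gcd.
We find integers such that 40*x0 + 27*y0 = 1

Step 3: Scale the particular solution.
Multiply by 5/1 = 5:
a = -10, b = 15

Step 4: Verify.
40*(-10) + 27*(15) = 5 = 5 ✓

a = -10, b = 15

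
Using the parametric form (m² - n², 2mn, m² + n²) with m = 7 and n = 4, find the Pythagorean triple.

a = m² - n² = 49 - 16 = 33
b = 2mn = 2·7·4 = 56
c = m² + n² = 49 + 16 = 65
Verify: 33² + 56² = 1089 + 3136 = 4225 = 65² ✓

(33, 56, 65)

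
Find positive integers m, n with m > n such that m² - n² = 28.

Factor: m² - n² = (m+n)(m-n) = 28.
We need two factors of 28 with the same parity.
Use m+n = 14 and m-n = 2 (product 14·2 = 28).
Adding: 2m = 16, so m = 8.
Subtracting: 2n = 12, so n = 6.
Check: 8² - 6² = 64 - 36 = 28 ✓

m = 8, n = 6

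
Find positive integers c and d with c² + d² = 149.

We need to find integers c, d > 0 such that c² + d² = 149.
Trying c = 7: d² = 149 - 7² = 149 - 49 = 100
d = 10
Check: 7² + 10² = 49 + 100 = 149 ✓

149 = 7² + 10²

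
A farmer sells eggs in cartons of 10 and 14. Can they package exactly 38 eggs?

We need non-negative a, b with 10a + 14b = 38.
gcd(10, 14) = 2 divides 38.
Try a = 1: 14b = 38 - 10 = 28, so b = 2.
One way: 1 cartons of 10 and 2 cartons of 14.

Yes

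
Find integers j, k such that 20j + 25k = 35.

Step 1: Check solvability.
gcd(20, 25) = 5
Since 5 divides 35, solutions exist.

Step 2: Apply extended Euclidean algorithm to find gcd.
We find integers such that 20*x0 + 25*y0 = 5

Step 3: Scale the particular solution.
Multiply by 35/5 = 7:
j = -7, k = 7

Step 4: Verify.
20*(-7) + 25*(7) = 35 = 35 ✓

j = -7, k = 7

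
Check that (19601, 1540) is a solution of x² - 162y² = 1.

Compute x² = 19601² = 384199201
Compute 162y² = 162·1540² = 162·2371600 = 384199200
x² - 162y² = 384199201 - 384199200 = 1
Since this equals 1, (19601, 1540) is a solution.

Yes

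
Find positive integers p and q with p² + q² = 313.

We need to find integers p, q > 0 such that p² + q² = 313.
Trying p = 12: q² = 313 - 12² = 313 - 144 = 169
q = 13
Check: 12² + 13² = 144 + 169 = 313 ✓

313 = 12² + 13²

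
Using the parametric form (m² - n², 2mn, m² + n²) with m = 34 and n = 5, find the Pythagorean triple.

a = m² - n² = 1156 - 25 = 1131
b = 2mn = 2·34·5 = 340
c = m² + n² = 1156 + 25 = 1181
Verify: 1131² + 340² = 1279161 + 115600 = 1394761 = 1181² ✓

(1131, 340, 1181)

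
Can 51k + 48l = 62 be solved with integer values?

Step 1: Compute gcd(51, 48).
gcd(51, 48) = 3

Step 2: Check divisibility.
Does 3 divide 62? 62 = 3 x 20 + 2, so no.

By the theorem on linear Diophantine equations, 51k + 48l = 62 has integer solutions if and only if gcd(51, 48) divides 62. Since 3 does not divide 62, no solutions exist.

No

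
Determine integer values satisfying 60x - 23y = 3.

Step 1: Check solvability.
gcd(60, 23) = 1
Since 1 divides 3, solutions exist.

Step 2: Apply extended Euclidean algorithm to find gcd.
We find integers such that 60*x0 + 23*y0 = 1

Step 3: Scale the particular solution.
Multiply by 3/1 = 3:
x = 15, y = 39

Step 4: Verify.
60*(15) - 23*(39) = 3 = 3 ✓

x = 15, y = 39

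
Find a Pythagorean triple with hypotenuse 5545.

We need a² + b² = 5545² = 30747025.
Trying: 705² + 5500² = 497025 + 30250000 = 30747025 ✓

(705, 5500, 5545)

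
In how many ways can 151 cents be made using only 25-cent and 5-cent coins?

We need non-negative integers (x, y) with 25x + 5y = 151.
For each x from 0 to 6, check if (151 - 25x) is a non-negative multiple of 5.
Solutions (x, y): none
Count: 0

0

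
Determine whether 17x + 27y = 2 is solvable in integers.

Step 1: Compute gcd(17, 27).
gcd(17, 27) = 1

Step 2: Check divisibility.
Does 1 divide 2? 2 = 1 x 2, so yes.

By the theorem on linear Diophantine equations, 17x + 27y = 2 has integer solutions if and only if gcd(17, 27) divides 2. Since 1 | 2, solutions exist.

Yes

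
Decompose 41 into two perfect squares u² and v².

We need to find integers u, v > 0 such that u² + v² = 41.
Trying u = 4: v² = 41 - 4² = 41 - 16 = 25
v = 5
Check: 4² + 5² = 16 + 25 = 41 ✓

41 = 4² + 5²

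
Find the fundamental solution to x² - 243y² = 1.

We seek the smallest positive integers (x, y) with x² - 243y² = 1, i.e., x² = 243y² + 1.
Try successive y values:
y = 1: x² = 243·1² + 1 = 244, not a perfect square
y = 2: x² = 243·2² + 1 = 973, not a perfect square
y = 3: x² = 243·3² + 1 = 2188, not a perfect square
... continuing the search (or via continued fractions) ...
y = 4505: x² = 243·4505² + 1 = 4931691076, x = 70226 ✓

Verify: 70226² - 243·4505² = 4931691076 - 4931691075 = 1 ✓

x = 70226, y = 4505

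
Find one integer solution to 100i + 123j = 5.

Step 1: Check solvability.
gcd(100, 123) = 1
Since 1 divides 5, solutions exist.

Step 2: Apply extended Euclidean algorithm to find gcd.
We find integers such that 100*x0 + 123*y0 = 1

Step 3: Scale the particular solution.
Multiply by 5/1 = 5:
i = 80, j = -65

Step 4: Verify.
100*(80) + 123*(-65) = 5 = 5 ✓

i = 80, j = -65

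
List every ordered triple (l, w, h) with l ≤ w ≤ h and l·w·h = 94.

Iterate l from 1 to ⌊94^(1/3)⌋. For each l dividing 94, iterate w ≥ l with w dividing 94/l, and set h = 94/(l·w).
Triples found (2): (1×1×94), (1×2×47)

(1×1×94), (1×2×47)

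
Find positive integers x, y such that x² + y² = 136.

Search for x with 136 - x² a perfect square.
x = 6: 136 - 6² = 136 - 36 = 100 = 10² ✓
So x = 6, y = 10.

x = 6, y = 10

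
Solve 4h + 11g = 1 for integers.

Step 1: Check solvability.
gcd(4, 11) = 1
Since 1 divides 1, solutions exist.

Step 2: Apply extended Euclidean algorithm to find gcd.
We find integers such that 4*x0 + 11*y0 = 1

Step 3: Scale the particular solution.
Multiply by 1/1 = 1:
h = 3, g = -1

Step 4: Verify.
4*(3) + 11*(-1) = 1 = 1 ✓

h = 3, g = -1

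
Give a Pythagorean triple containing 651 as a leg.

We need the other leg and hypotenuse such that 651² + x² = c².
Take x = 260, c = 701: 651² + 260² = 423801 + 67600 = 491401 = 701² ✓
Triple: (651, 260, 701)

(651, 260, 701)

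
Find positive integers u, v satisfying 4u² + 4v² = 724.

Try small values of u and check whether (724 - 4u²)/4 is a perfect square.
u = 9: 4·9² = 324, so 4v² = 724 - 324 = 400, giving v² = 100, v = 10.
Check: 4·9² + 4·10² = 324 + 400 = 724 ✓

u = 9, v = 10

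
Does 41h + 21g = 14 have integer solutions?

Step 1: Compute gcd(41, 21).
gcd(41, 21) = 1

Step 2: Check divisibility.
Does 1 divide 14? 14 = 1 x 14, so yes.

By the theorem on linear Diophantine equations, 41h + 21g = 14 has integer solutions if and only if gcd(41, 21) divides 14. Since 1 | 14, solutions exist.

Yes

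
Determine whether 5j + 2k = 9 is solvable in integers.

Step 1: Compute gcd(5, 2).
gcd(5, 2) = 1

Step 2: Check divisibility.
Does 1 divide 9? 9 = 1 x 9, so yes.

By the theorem on linear Diophantine equations, 5j + 2k = 9 has integer solutions if and only if gcd(5, 2) divides 9. Since 1 | 9, solutions exist.

Yes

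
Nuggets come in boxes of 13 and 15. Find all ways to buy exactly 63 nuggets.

We need non-negative integers (x, y) with 13x + 15y = 63.
For each x in 0..4, check if 63 - 13x is a non-negative multiple of 15.
No x yields an integer y ≥ 0.

No solution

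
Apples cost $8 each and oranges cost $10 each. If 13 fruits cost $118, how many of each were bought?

Let a = apples, o = oranges.
a + o = 13
8a + 10o = 118
Substitute o = 13 - a:
8a + 10(13 - a) = 118
(8 - 10)a = 118 - 130
-2a = -12
a = 6, o = 13 - 6 = 7

Apples: 6, Oranges: 7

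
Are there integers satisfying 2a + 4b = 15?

Step 1: Compute gcd(2, 4).
gcd(2, 4) = 2

Step 2: Check divisibility.
Does 2 divide 15? 15 = 2 x 7 + 1, so no.

By the theorem on linear Diophantine equations, 2a + 4b = 15 has integer solutions if and only if gcd(2, 4) divides 15. Since 2 does not divide 15, no solutions exist.

No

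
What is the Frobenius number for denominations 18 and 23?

For two coprime denominations a and b, the Frobenius number (largest value not representable as a non-negative combination) is ab - a - b.
Here gcd(18, 23) = 1, so they are coprime.
F(18, 23) = 18·23 - 18 - 23 = 414 - 41 = 373

373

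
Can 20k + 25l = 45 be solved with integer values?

Step 1: Compute gcd(20, 25).
gcd(20, 25) = 5

Step 2: Check divisibility.
Does 5 divide 45? 45 = 5 x 9, so yes.

By the theorem on linear Diophantine equations, 20k + 25l = 45 has integer solutions if and only if gcd(20, 25) divides 45. Since 5 | 45, solutions exist.

Yes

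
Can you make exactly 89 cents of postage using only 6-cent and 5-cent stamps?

We need non-negative x, y with 6x + 5y = 89.
gcd(6, 5) = 1 divides 89, so integer solutions exist.
Search for a non-negative one: x = 4 gives 5y = 89 - 24 = 65, so y = 13.
Check: 6·4 + 5·13 = 89 ✓

Yes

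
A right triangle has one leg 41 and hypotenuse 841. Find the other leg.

b² = c² - a² = 707281 - 1681 = 705600
b = 840

840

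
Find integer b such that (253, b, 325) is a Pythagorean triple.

b² = c² - a² = 325² - 253² = 105625 - 64009 = 41616
b = sqrt(41616) = 204

204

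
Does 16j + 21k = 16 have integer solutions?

Step 1: Compute gcd(16, 21).
gcd(16, 21) = 1

Step 2: Check divisibility.
Does 1 divide 16? 16 = 1 x 16, so yes.

By the theorem on linear Diophantine equations, 16j + 21k = 16 has integer solutions if and only if gcd(16, 21) divides 16. Since 1 | 16, solutions exist.

Yes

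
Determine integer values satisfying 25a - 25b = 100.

Step 1: Check solvability.
gcd(25, 25) = 25
Since 25 divides 100, solutions exist.

Step 2: Apply extended Euclidean algorithm to find gcd.
We find integers such that 25*x0 + 25*y0 = 25

Step 3: Scale the particular solution.
Multiply by 100/25 = 4:
a = 0, b = -4

Step 4: Verify.
25*(0) - 25*(-4) = 100 = 100 ✓

a = 0, b = -4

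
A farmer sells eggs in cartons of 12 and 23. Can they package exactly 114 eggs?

We need non-negative a, b with 12a + 23b = 114.
gcd(12, 23) = 1 divides 114, but no a in [0, 9] gives non-negative b.

No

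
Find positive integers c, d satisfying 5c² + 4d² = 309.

Try small values of c and check whether (309 - 5c²)/4 is a perfect square.
c = 7: 5·7² = 245, so 4d² = 309 - 245 = 64, giving d² = 16, d = 4.
Check: 5·7² + 4·4² = 245 + 64 = 309 ✓

c = 7, d = 4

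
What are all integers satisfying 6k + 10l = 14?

Step 1: Compute gcd(6, 10) = 2.
Since 2 divides 14, solutions exist.

Step 2: Find a particular solution using extended Euclidean algorithm.
We get k₀ = 14, l₀ = -7.
Check: 6*14 + 10*-7 = 14 = 14 ✓

Step 3: Write the general solution.
k = 14 + (10/2)t = 14 + 5t
l = -7 - (6/2)t = -7 - 3t
for any integer t.

k = 14 + 5t, l = -7 - 3t for integer t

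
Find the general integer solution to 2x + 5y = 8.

Step 1: Compute gcd(2, 5) = 1.
Since 1 divides 8, solutions exist.

Step 2: Find a particular solution using extended Euclidean algorithm.
We get x₀ = -16, y₀ = 8.
Check: 2*-16 + 5*8 = 8 = 8 ✓

Step 3: Write the general solution.
x = -16 + (5/1)t = -16 + 5t
y = 8 - (2/1)t = 8 - 2t
for any integer t.

x = -16 + 5t, y = 8 - 2t for integer t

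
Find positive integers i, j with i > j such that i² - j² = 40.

Factor: i² - j² = (i+j)(i-j) = 40.
We need two factors of 40 with the same parity.
Use i+j = 20 and i-j = 2 (product 20·2 = 40).
Adding: 2i = 22, so i = 11.
Subtracting: 2j = 18, so j = 9.
Check: 11² - 9² = 121 - 81 = 40 ✓

i = 11, j = 9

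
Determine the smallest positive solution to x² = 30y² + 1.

We seek the smallest positive integers (x, y) with x² - 30y² = 1, i.e., x² = 30y² + 1.
Try successive y values:
y = 1: x² = 30·1² + 1 = 31, not a perfect square
y = 2: x² = 30·2² + 1 = 121, x = 11 ✓

Verify: 11² - 30·2² = 121 - 120 = 1 ✓

x = 11, y = 2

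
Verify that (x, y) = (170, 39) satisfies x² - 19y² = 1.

Compute x² = 170² = 28900
Compute 19y² = 19·39² = 19·1521 = 28899
x² - 19y² = 28900 - 28899 = 1
Since this equals 1, (170, 39) is a solution.

Yes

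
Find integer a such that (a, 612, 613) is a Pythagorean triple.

a² = c² - b² = 613² - 612² = 375769 - 374544 = 1225
a = sqrt(1225) = 35

35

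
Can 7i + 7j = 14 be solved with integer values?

Step 1: Compute gcd(7, 7).
gcd(7, 7) = 7

Step 2: Check divisibility.
Does 7 divide 14? 14 = 7 x 2, so yes.

By the theorem on linear Diophantine equations, 7i + 7j = 14 has integer solutions if and only if gcd(7, 7) divides 14. Since 7 | 14, solutions exist.

Yes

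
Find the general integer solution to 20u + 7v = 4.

Step 1: Compute gcd(20, 7) = 1.
Since 1 divides 4, solutions exist.

Step 2: Find a particular solution using extended Euclidean algorithm.
We get u₀ = -4, v₀ = 12.
Check: 20*-4 + 7*12 = 4 = 4 ✓

Step 3: Write the general solution.
u = -4 + (7/1)t = -4 + 7t
v = 12 - (20/1)t = 12 - 20t
for any integer t.

u = -4 + 7t, v = 12 - 20t for integer t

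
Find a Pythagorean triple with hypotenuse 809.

We need a² + b² = 809² = 654481.
Trying: 759² + 280² = 576081 + 78400 = 654481 ✓

(759, 280, 809)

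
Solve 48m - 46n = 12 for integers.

Step 1: Check solvability.
gcd(48, 46) = 2
Since 2 divides 12, solutions exist.

Step 2: Apply extended Euclidean algorithm to find gcd.
We find integers such that 48*x0 + 46*y0 = 2

Step 3: Scale the particular solution.
Multiply by 12/2 = 6:
m = 6, n = 6

Step 4: Verify.
48*(6) - 46*(6) = 12 = 12 ✓

m = 6, n = 6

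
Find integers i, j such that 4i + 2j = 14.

Step 1: Check solvability.
gcd(4, 2) = 2
Since 2 divides 14, solutions exist.

Step 2: Apply extended Euclidean algorithm to find gcd.
We find integers such that 4*x0 + 2*y0 = 2

Step 3: Scale the particular solution.
Multiply by 14/2 = 7:
i = 0, j = 7

Step 4: Verify.
4*(0) + 2*(7) = 14 = 14 ✓

i = 0, j = 7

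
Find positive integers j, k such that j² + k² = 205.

Search for j with 205 - j² a perfect square.
j = 3: 205 - 3² = 205 - 9 = 196 = 14² ✓
So j = 3, k = 14.

j = 3, k = 14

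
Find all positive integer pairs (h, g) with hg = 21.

The positive divisors of 21 are: 1, 3, 7, 21.
Each divisor d gives the pair (d, 21/d):
(1, 21), (3, 7), (7, 3), (21, 1)

(1, 21), (3, 7), (7, 3), (21, 1)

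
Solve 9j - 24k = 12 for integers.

Step 1: Check solvability.
gcd(9, 24) = 3
Since 3 divides 12, solutions exist.

Step 2: Apply extended Euclidean algorithm to find gcd.
We find integers such that 9*x0 + 24*y0 = 3

Step 3: Scale the particular solution.
Multiply by 12/3 = 4:
j = 12, k = 4

Step 4: Verify.
9*(12) - 24*(4) = 12 = 12 ✓

j = 12, k = 4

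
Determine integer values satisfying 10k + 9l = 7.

Step 1: Check solvability.
gcd(10, 9) = 1
Since 1 divides 7, solutions exist.

Step 2: Apply extended Euclidean algorithm to find gcd.
We find integers such that 10*x0 + 9*y0 = 1

Step 3: Scale the particular solution.
Multiply by 7/1 = 7:
k = 7, l = -7

Step 4: Verify.
10*(7) + 9*(-7) = 7 = 7 ✓

k = 7, l = -7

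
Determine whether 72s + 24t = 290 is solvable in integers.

Step 1: Compute gcd(72, 24).
gcd(72, 24) = 24

Step 2: Check divisibility.
Does 24 divide 290? 290 = 24 x 12 + 2, so no.

By the theorem on linear Diophantine equations, 72s + 24t = 290 has integer solutions if and only if gcd(72, 24) divides 290. Since 24 does not divide 290, no solutions exist.

No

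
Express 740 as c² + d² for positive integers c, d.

We need to find integers c, d > 0 such that c² + d² = 740.
Trying c = 8: d² = 740 - 8² = 740 - 64 = 676
d = 26
Check: 8² + 26² = 64 + 676 = 740 ✓

740 = 8² + 26²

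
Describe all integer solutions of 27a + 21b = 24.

Step 1: Compute gcd(27, 21) = 3.
Since 3 divides 24, solutions exist.

Step 2: Find a particular solution using extended Euclidean algorithm.
We get a₀ = -24, b₀ = 32.
Check: 27*-24 + 21*32 = 24 = 24 ✓

Step 3: Write the general solution.
a = -24 + (21/3)t = -24 + 7t
b = 32 - (27/3)t = 32 - 9t
for any integer t.

a = -24 + 7t, b = 32 - 9t for integer t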